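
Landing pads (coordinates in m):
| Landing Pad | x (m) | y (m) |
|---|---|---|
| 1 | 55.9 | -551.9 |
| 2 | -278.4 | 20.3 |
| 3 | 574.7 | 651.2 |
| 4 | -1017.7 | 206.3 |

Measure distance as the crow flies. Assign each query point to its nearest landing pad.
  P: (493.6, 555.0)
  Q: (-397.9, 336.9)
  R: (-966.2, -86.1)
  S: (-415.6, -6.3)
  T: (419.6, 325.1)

P at (493.6, 555.0):
  1: √((-437.7)² + (-1106.9)²) = √(191581.290 + 1225227.610) = 1190.3 m
  2: √((-772.0)² + (-534.7)²) = √(595984.000 + 285904.090) = 939.1 m
  3: √((81.1)² + (96.2)²) = √(6577.210 + 9254.440) = 125.8 m
  4: √((-1511.3)² + (-348.7)²) = √(2284027.690 + 121591.690) = 1551.0 m
  → nearest: 3 (125.8 m)
Q at (-397.9, 336.9):
  1: √((453.8)² + (-888.8)²) = √(205934.440 + 789965.440) = 997.9 m
  2: √((119.5)² + (-316.6)²) = √(14280.250 + 100235.560) = 338.4 m
  3: √((972.6)² + (314.3)²) = √(945950.760 + 98784.490) = 1022.1 m
  4: √((-619.8)² + (-130.6)²) = √(384152.040 + 17056.360) = 633.4 m
  → nearest: 2 (338.4 m)
R at (-966.2, -86.1):
  1: √((1022.1)² + (-465.8)²) = √(1044688.410 + 216969.640) = 1123.2 m
  2: √((687.8)² + (106.4)²) = √(473068.840 + 11320.960) = 696.0 m
  3: √((1540.9)² + (737.3)²) = √(2374372.810 + 543611.290) = 1708.2 m
  4: √((-51.5)² + (292.4)²) = √(2652.250 + 85497.760) = 296.9 m
  → nearest: 4 (296.9 m)
S at (-415.6, -6.3):
  1: √((471.5)² + (-545.6)²) = √(222312.250 + 297679.360) = 721.1 m
  2: √((137.2)² + (26.6)²) = √(18823.840 + 707.560) = 139.8 m
  3: √((990.3)² + (657.5)²) = √(980694.090 + 432306.250) = 1188.7 m
  4: √((-602.1)² + (212.6)²) = √(362524.410 + 45198.760) = 638.5 m
  → nearest: 2 (139.8 m)
T at (419.6, 325.1):
  1: √((-363.7)² + (-877.0)²) = √(132277.690 + 769129.000) = 949.4 m
  2: √((-698.0)² + (-304.8)²) = √(487204.000 + 92903.040) = 761.6 m
  3: √((155.1)² + (326.1)²) = √(24056.010 + 106341.210) = 361.1 m
  4: √((-1437.3)² + (-118.8)²) = √(2065831.290 + 14113.440) = 1442.2 m
  → nearest: 3 (361.1 m)

P→3; Q→2; R→4; S→2; T→3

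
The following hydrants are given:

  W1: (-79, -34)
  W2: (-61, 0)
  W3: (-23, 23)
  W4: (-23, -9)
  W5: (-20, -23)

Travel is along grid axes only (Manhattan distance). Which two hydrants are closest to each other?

W4 and W5

Pairwise distances:
W1–W2: |18| + |34| = 18 + 34 = 52
W1–W3: |56| + |57| = 56 + 57 = 113
W1–W4: |56| + |25| = 56 + 25 = 81
W1–W5: |59| + |11| = 59 + 11 = 70
W2–W3: |38| + |23| = 38 + 23 = 61
W2–W4: |38| + |-9| = 38 + 9 = 47
W2–W5: |41| + |-23| = 41 + 23 = 64
W3–W4: |0| + |-32| = 0 + 32 = 32
W3–W5: |3| + |-46| = 3 + 46 = 49
W4–W5: |3| + |-14| = 3 + 14 = 17
Closest pair: W4–W5 at 17.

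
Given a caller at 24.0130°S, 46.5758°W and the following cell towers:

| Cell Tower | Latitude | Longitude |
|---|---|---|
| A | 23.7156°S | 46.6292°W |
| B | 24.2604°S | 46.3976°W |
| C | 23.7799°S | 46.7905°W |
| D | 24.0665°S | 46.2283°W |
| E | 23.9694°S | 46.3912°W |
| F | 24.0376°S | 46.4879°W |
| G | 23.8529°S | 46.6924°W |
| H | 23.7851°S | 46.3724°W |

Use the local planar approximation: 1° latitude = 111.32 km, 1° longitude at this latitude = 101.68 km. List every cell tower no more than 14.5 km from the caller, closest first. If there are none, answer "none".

F

Distances from 24.0130°S, 46.5758°W:
A: 33.5489 km
B: 32.9666 km
C: 33.9104 km
D: 35.8322 km
E: 19.3875 km
F: 9.3478 km
G: 21.4056 km
H: 32.7317 km
Threshold 14.5 km: F (9.3478 km) is within range.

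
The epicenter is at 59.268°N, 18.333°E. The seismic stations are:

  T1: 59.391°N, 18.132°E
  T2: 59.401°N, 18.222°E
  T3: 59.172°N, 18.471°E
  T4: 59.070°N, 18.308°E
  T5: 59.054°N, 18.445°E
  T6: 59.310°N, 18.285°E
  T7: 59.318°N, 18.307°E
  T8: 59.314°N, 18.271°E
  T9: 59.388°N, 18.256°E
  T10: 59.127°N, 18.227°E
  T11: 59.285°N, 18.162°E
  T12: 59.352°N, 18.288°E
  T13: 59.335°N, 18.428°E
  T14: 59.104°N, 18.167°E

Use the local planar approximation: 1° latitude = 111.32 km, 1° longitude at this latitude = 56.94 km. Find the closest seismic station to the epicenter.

Distances from 59.268°N, 18.333°E:
T1: √((0.123·111.32)² + (-0.201·56.94)²) = √(187.48072 + 130.98665) = 17.846 km
T2: √((0.133·111.32)² + (-0.111·56.94)²) = √(219.20461 + 39.94670) = 16.098 km
T3: √((-0.096·111.32)² + (0.138·56.94)²) = √(114.20598 + 61.74376) = 13.265 km
T4: √((-0.198·111.32)² + (-0.025·56.94)²) = √(485.82155 + 2.02635) = 22.087 km
T5: √((-0.214·111.32)² + (0.112·56.94)²) = √(567.51055 + 40.66970) = 24.661 km
T6: √((0.042·111.32)² + (-0.048·56.94)²) = √(21.85974 + 7.46994) = 5.416 km
T7: √((0.050·111.32)² + (-0.026·56.94)²) = √(30.98036 + 2.19170) = 5.760 km
T8: √((0.046·111.32)² + (-0.062·56.94)²) = √(26.22177 + 12.46288) = 6.220 km
T9: √((0.120·111.32)² + (-0.077·56.94)²) = √(178.44685 + 19.22279) = 14.060 km
T10: √((-0.141·111.32)² + (-0.106·56.94)²) = √(246.36818 + 36.42895) = 16.817 km
T11: √((0.017·111.32)² + (-0.171·56.94)²) = √(3.58133 + 94.80411) = 9.919 km
T12: √((0.084·111.32)² + (-0.045·56.94)²) = √(87.43896 + 6.56538) = 9.696 km
T13: √((0.067·111.32)² + (0.095·56.94)²) = √(55.62833 + 29.26053) = 9.214 km
T14: √((-0.164·111.32)² + (-0.166·56.94)²) = √(333.29906 + 89.34106) = 20.558 km
Minimum: T6 at 5.416 km.

T6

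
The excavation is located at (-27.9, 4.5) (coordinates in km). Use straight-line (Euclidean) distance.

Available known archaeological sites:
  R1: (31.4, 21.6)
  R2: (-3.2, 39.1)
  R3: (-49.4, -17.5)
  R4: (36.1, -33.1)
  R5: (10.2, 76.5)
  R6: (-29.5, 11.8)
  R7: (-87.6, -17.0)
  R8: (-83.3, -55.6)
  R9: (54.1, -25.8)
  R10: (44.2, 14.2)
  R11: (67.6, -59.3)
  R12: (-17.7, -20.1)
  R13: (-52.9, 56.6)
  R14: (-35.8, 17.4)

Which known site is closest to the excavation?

Distances from (-27.9, 4.5):
R1: √((59.3)² + (17.1)²) = √(3516.490 + 292.410) = 61.7 km
R2: √((24.7)² + (34.6)²) = √(610.090 + 1197.160) = 42.5 km
R3: √((-21.5)² + (-22.0)²) = √(462.250 + 484.000) = 30.8 km
R4: √((64.0)² + (-37.6)²) = √(4096.000 + 1413.760) = 74.2 km
R5: √((38.1)² + (72.0)²) = √(1451.610 + 5184.000) = 81.5 km
R6: √((-1.6)² + (7.3)²) = √(2.560 + 53.290) = 7.5 km
R7: √((-59.7)² + (-21.5)²) = √(3564.090 + 462.250) = 63.5 km
R8: √((-55.4)² + (-60.1)²) = √(3069.160 + 3612.010) = 81.7 km
R9: √((82.0)² + (-30.3)²) = √(6724.000 + 918.090) = 87.4 km
R10: √((72.1)² + (9.7)²) = √(5198.410 + 94.090) = 72.7 km
R11: √((95.5)² + (-63.8)²) = √(9120.250 + 4070.440) = 114.9 km
R12: √((10.2)² + (-24.6)²) = √(104.040 + 605.160) = 26.6 km
R13: √((-25.0)² + (52.1)²) = √(625.000 + 2714.410) = 57.8 km
R14: √((-7.9)² + (12.9)²) = √(62.410 + 166.410) = 15.1 km
Minimum: R6 at 7.5 km.

R6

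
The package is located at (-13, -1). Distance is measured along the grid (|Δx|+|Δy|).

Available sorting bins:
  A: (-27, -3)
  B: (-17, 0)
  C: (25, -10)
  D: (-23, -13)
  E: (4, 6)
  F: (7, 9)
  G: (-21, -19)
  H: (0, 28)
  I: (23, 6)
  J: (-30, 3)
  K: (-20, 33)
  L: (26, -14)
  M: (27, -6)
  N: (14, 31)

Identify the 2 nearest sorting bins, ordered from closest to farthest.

Distances from (-13, -1):
A: |-14| + |-2| = 14 + 2 = 16
B: |-4| + |1| = 4 + 1 = 5
C: |38| + |-9| = 38 + 9 = 47
D: |-10| + |-12| = 10 + 12 = 22
E: |17| + |7| = 17 + 7 = 24
F: |20| + |10| = 20 + 10 = 30
G: |-8| + |-18| = 8 + 18 = 26
H: |13| + |29| = 13 + 29 = 42
I: |36| + |7| = 36 + 7 = 43
J: |-17| + |4| = 17 + 4 = 21
K: |-7| + |34| = 7 + 34 = 41
L: |39| + |-13| = 39 + 13 = 52
M: |40| + |-5| = 40 + 5 = 45
N: |27| + |32| = 27 + 32 = 59
Sorted: B (5) < A (16) < J (21) < D (22) < …

B, A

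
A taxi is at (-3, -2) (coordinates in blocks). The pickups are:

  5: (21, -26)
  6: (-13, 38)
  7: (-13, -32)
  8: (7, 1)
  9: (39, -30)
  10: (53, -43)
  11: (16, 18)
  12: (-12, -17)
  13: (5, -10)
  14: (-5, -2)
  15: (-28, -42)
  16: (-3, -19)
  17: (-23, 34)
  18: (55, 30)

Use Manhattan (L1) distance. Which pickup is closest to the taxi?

Distances from (-3, -2):
5: |24| + |-24| = 24 + 24 = 48 blocks
6: |-10| + |40| = 10 + 40 = 50 blocks
7: |-10| + |-30| = 10 + 30 = 40 blocks
8: |10| + |3| = 10 + 3 = 13 blocks
9: |42| + |-28| = 42 + 28 = 70 blocks
10: |56| + |-41| = 56 + 41 = 97 blocks
11: |19| + |20| = 19 + 20 = 39 blocks
12: |-9| + |-15| = 9 + 15 = 24 blocks
13: |8| + |-8| = 8 + 8 = 16 blocks
14: |-2| + |0| = 2 + 0 = 2 blocks
15: |-25| + |-40| = 25 + 40 = 65 blocks
16: |0| + |-17| = 0 + 17 = 17 blocks
17: |-20| + |36| = 20 + 36 = 56 blocks
18: |58| + |32| = 58 + 32 = 90 blocks
Minimum: 14 at 2 blocks.

14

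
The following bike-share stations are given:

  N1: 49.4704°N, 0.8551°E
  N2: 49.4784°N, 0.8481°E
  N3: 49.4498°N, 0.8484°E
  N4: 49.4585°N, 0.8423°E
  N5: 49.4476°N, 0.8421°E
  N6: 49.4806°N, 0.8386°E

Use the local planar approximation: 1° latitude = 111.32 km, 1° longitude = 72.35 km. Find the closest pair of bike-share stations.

N3 and N5

Pairwise distances:
N3–N5: 0.5174 km
N2–N6: 0.7297 km
N1–N2: 1.0245 km
N3–N4: 1.0643 km
N4–N5: 1.2135 km
N1–N4: 1.6163 km
N1–N6: 1.6475 km
N2–N4: 2.2547 km
N1–N3: 2.3439 km
N4–N6: 2.4747 km
N1–N5: 2.7068 km
N2–N3: 3.1838 km
N2–N5: 3.4560 km
N3–N6: 3.5012 km
N5–N6: 3.6823 km
Closest pair: N3–N5 at 0.5174 km.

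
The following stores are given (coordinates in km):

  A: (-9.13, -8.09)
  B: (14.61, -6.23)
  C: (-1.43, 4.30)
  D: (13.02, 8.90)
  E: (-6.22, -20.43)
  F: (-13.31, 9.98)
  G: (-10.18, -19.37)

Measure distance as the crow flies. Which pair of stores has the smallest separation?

E and G

Pairwise distances:
A–B: √((23.74)² + (1.86)²) = √(563.5876 + 3.4596) = 23.81 km
A–C: √((7.70)² + (12.39)²) = √(59.2900 + 153.5121) = 14.59 km
A–D: √((22.15)² + (16.99)²) = √(490.6225 + 288.6601) = 27.92 km
A–E: √((2.91)² + (-12.34)²) = √(8.4681 + 152.2756) = 12.68 km
A–F: √((-4.18)² + (18.07)²) = √(17.4724 + 326.5249) = 18.55 km
A–G: √((-1.05)² + (-11.28)²) = √(1.1025 + 127.2384) = 11.33 km
B–C: √((-16.04)² + (10.53)²) = √(257.2816 + 110.8809) = 19.19 km
B–D: √((-1.59)² + (15.13)²) = √(2.5281 + 228.9169) = 15.21 km
B–E: √((-20.83)² + (-14.20)²) = √(433.8889 + 201.6400) = 25.21 km
B–F: √((-27.92)² + (16.21)²) = √(779.5264 + 262.7641) = 32.28 km
B–G: √((-24.79)² + (-13.14)²) = √(614.5441 + 172.6596) = 28.06 km
C–D: √((14.45)² + (4.60)²) = √(208.8025 + 21.1600) = 15.16 km
C–E: √((-4.79)² + (-24.73)²) = √(22.9441 + 611.5729) = 25.19 km
C–F: √((-11.88)² + (5.68)²) = √(141.1344 + 32.2624) = 13.17 km
C–G: √((-8.75)² + (-23.67)²) = √(76.5625 + 560.2689) = 25.24 km
D–E: √((-19.24)² + (-29.33)²) = √(370.1776 + 860.2489) = 35.08 km
D–F: √((-26.33)² + (1.08)²) = √(693.2689 + 1.1664) = 26.35 km
D–G: √((-23.20)² + (-28.27)²) = √(538.2400 + 799.1929) = 36.57 km
E–F: √((-7.09)² + (30.41)²) = √(50.2681 + 924.7681) = 31.23 km
E–G: √((-3.96)² + (1.06)²) = √(15.6816 + 1.1236) = 4.10 km
F–G: √((3.13)² + (-29.35)²) = √(9.7969 + 861.4225) = 29.52 km
Closest pair: E–G at 4.10 km.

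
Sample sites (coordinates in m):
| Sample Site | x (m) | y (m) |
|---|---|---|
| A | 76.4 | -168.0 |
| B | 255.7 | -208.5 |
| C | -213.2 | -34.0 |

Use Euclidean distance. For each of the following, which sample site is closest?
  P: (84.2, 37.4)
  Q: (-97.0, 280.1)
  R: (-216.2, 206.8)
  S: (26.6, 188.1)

P at (84.2, 37.4):
  A: √((-7.8)² + (-205.4)²) = √(60.840 + 42189.160) = 205.5 m
  B: √((171.5)² + (-245.9)²) = √(29412.250 + 60466.810) = 299.8 m
  C: √((-297.4)² + (-71.4)²) = √(88446.760 + 5097.960) = 305.9 m
  → nearest: A (205.5 m)
Q at (-97.0, 280.1):
  A: √((173.4)² + (-448.1)²) = √(30067.560 + 200793.610) = 480.5 m
  B: √((352.7)² + (-488.6)²) = √(124397.290 + 238729.960) = 602.6 m
  C: √((-116.2)² + (-314.1)²) = √(13502.440 + 98658.810) = 334.9 m
  → nearest: C (334.9 m)
R at (-216.2, 206.8):
  A: √((292.6)² + (-374.8)²) = √(85614.760 + 140475.040) = 475.5 m
  B: √((471.9)² + (-415.3)²) = √(222689.610 + 172474.090) = 628.6 m
  C: √((3.0)² + (-240.8)²) = √(9.000 + 57984.640) = 240.8 m
  → nearest: C (240.8 m)
S at (26.6, 188.1):
  A: √((49.8)² + (-356.1)²) = √(2480.040 + 126807.210) = 359.6 m
  B: √((229.1)² + (-396.6)²) = √(52486.810 + 157291.560) = 458.0 m
  C: √((-239.8)² + (-222.1)²) = √(57504.040 + 49328.410) = 326.9 m
  → nearest: C (326.9 m)

P→A; Q→C; R→C; S→C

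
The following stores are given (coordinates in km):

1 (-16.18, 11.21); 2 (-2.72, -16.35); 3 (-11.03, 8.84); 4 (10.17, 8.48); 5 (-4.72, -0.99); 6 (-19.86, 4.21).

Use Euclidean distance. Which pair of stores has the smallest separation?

1 and 3

Pairwise distances:
1–2: 30.67 km
1–3: 5.67 km
1–4: 26.49 km
1–5: 16.74 km
1–6: 7.91 km
2–3: 26.53 km
2–4: 27.98 km
2–5: 15.49 km
2–6: 26.77 km
3–4: 21.20 km
3–5: 11.68 km
3–6: 9.97 km
4–5: 17.65 km
4–6: 30.33 km
5–6: 16.01 km
Closest pair: 1–3 at 5.67 km.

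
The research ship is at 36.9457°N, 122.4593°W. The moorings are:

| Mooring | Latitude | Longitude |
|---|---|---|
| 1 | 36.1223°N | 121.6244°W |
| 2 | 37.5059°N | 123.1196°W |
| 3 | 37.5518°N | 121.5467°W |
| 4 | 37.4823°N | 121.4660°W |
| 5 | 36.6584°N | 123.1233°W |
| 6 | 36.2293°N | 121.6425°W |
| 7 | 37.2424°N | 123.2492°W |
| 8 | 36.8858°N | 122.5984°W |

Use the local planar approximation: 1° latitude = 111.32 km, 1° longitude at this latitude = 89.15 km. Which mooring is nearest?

8

Distances from 36.9457°N, 122.4593°W:
1: 118.0752 km
2: 85.7562 km
3: 105.6954 km
4: 106.8165 km
5: 67.2829 km
6: 107.9927 km
7: 77.7805 km
8: 14.0798 km
Minimum: 8 at 14.0798 km.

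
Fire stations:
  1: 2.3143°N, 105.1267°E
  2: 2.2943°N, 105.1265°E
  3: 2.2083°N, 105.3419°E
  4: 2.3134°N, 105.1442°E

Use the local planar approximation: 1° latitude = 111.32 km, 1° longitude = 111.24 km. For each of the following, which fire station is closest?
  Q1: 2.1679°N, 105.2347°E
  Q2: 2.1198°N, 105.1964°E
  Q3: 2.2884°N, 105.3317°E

Q1 at 2.1679°N, 105.2347°E:
  1: √((0.1464·111.32)² + (-0.1080·111.24)²) = √(265.600292 + 144.334274) = 20.2468 km
  2: √((0.1264·111.32)² + (-0.1082·111.24)²) = √(197.988763 + 144.869340) = 18.5164 km
  3: √((0.0404·111.32)² + (0.1072·111.24)²) = √(20.225959 + 142.203908) = 12.7448 km
  4: √((0.1455·111.32)² + (-0.0905·111.24)²) = √(262.344753 + 101.348919) = 19.0708 km
  → nearest: 3 (12.7448 km)
Q2 at 2.1198°N, 105.1964°E:
  1: √((0.1945·111.32)² + (-0.0697·111.24)²) = √(468.797845 + 60.115646) = 22.9981 km
  2: √((0.1745·111.32)² + (-0.0699·111.24)²) = √(377.343834 + 60.461137) = 20.9238 km
  3: √((0.0885·111.32)² + (0.1455·111.24)²) = √(97.058357 + 261.967821) = 18.9480 km
  4: √((0.1936·111.32)² + (-0.0522·111.24)²) = √(464.469394 + 33.718090) = 22.3201 km
  → nearest: 3 (18.9480 km)
Q3 at 2.2884°N, 105.3317°E:
  1: √((0.0259·111.32)² + (-0.2050·111.24)²) = √(8.312773 + 520.031538) = 22.9857 km
  2: √((0.0059·111.32)² + (-0.2052·111.24)²) = √(0.431370 + 521.046728) = 22.8359 km
  3: √((-0.0801·111.32)² + (0.0102·111.24)²) = √(79.508110 + 1.287426) = 8.9886 km
  4: √((0.0250·111.32)² + (-0.1875·111.24)²) = √(7.745089 + 435.035306) = 21.0423 km
  → nearest: 3 (8.9886 km)

Q1→3; Q2→3; Q3→3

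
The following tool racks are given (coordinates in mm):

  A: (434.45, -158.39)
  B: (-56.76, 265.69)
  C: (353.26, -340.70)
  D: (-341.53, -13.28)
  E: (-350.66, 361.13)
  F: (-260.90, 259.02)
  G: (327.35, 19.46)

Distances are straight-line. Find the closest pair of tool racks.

E and F

Pairwise distances:
A–B: 648.95 mm
A–C: 199.57 mm
A–D: 789.43 mm
A–E: 941.43 mm
A–F: 811.01 mm
A–G: 207.61 mm
B–C: 732.00 mm
B–D: 398.65 mm
B–E: 309.01 mm
B–F: 204.25 mm
B–G: 456.26 mm
C–D: 768.07 mm
C–E: 994.02 mm
C–F: 858.40 mm
C–G: 361.09 mm
D–E: 374.52 mm
D–F: 283.99 mm
D–G: 669.68 mm
E–F: 135.95 mm
E–G: 759.23 mm
F–G: 635.16 mm
Closest pair: E–F at 135.95 mm.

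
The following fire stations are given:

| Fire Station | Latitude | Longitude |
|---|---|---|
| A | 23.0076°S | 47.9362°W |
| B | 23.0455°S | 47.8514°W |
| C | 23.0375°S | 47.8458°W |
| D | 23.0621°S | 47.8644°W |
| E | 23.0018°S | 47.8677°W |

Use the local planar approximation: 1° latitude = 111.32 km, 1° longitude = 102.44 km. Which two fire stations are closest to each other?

B and C

Pairwise distances:
A–B: 9.6573 km
A–C: 9.8406 km
A–D: 9.5345 km
A–E: 7.0468 km
B–C: 1.0593 km
B–D: 2.2778 km
B–E: 5.1433 km
C–D: 3.3361 km
C–E: 4.5636 km
D–E: 6.7211 km
Closest pair: B–C at 1.0593 km.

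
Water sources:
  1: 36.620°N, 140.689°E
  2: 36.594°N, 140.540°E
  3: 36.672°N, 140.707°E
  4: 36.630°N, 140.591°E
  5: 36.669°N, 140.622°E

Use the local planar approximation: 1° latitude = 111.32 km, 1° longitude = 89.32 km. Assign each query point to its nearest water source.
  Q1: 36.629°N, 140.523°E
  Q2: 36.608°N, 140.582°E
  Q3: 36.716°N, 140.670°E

Q1 at 36.629°N, 140.523°E:
  1: √((-0.009·111.32)² + (0.166·89.32)²) = √(1.00376 + 219.84349) = 14.861 km
  2: √((-0.035·111.32)² + (0.017·89.32)²) = √(15.18037 + 2.30566) = 4.182 km
  3: √((0.043·111.32)² + (0.184·89.32)²) = √(22.91307 + 270.10528) = 17.118 km
  4: √((0.001·111.32)² + (0.068·89.32)²) = √(0.01239 + 36.89056) = 6.075 km
  5: √((0.040·111.32)² + (0.099·89.32)²) = √(19.82743 + 78.19299) = 9.901 km
  → nearest: 2 (4.182 km)
Q2 at 36.608°N, 140.582°E:
  1: √((0.012·111.32)² + (0.107·89.32)²) = √(1.78447 + 91.34084) = 9.650 km
  2: √((-0.014·111.32)² + (-0.042·89.32)²) = √(2.42886 + 14.07330) = 4.062 km
  3: √((0.064·111.32)² + (0.125·89.32)²) = √(50.75822 + 124.65722) = 13.244 km
  4: √((0.022·111.32)² + (0.009·89.32)²) = √(5.99780 + 0.64622) = 2.578 km
  5: √((0.061·111.32)² + (0.040·89.32)²) = √(46.11116 + 12.76490) = 7.673 km
  → nearest: 4 (2.578 km)
Q3 at 36.716°N, 140.670°E:
  1: √((-0.096·111.32)² + (0.019·89.32)²) = √(114.20598 + 2.88008) = 10.821 km
  2: √((-0.122·111.32)² + (-0.130·89.32)²) = √(184.44465 + 134.82925) = 17.868 km
  3: √((-0.044·111.32)² + (0.037·89.32)²) = √(23.99119 + 10.92197) = 5.909 km
  4: √((-0.086·111.32)² + (-0.079·89.32)²) = √(91.65229 + 49.79109) = 11.893 km
  5: √((-0.047·111.32)² + (-0.048·89.32)²) = √(27.37424 + 18.38146) = 6.764 km
  → nearest: 3 (5.909 km)

Q1→2; Q2→4; Q3→3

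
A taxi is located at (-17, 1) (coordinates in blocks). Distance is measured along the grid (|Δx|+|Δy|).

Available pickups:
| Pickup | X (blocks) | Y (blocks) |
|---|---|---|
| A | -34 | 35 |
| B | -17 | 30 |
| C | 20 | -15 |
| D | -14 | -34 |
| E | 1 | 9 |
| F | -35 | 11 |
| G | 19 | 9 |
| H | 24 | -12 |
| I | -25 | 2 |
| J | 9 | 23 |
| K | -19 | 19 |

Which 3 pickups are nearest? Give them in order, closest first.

I, K, E

Distances from (-17, 1):
A: 51 blocks
B: 29 blocks
C: 53 blocks
D: 38 blocks
E: 26 blocks
F: 28 blocks
G: 44 blocks
H: 54 blocks
I: 9 blocks
J: 48 blocks
K: 20 blocks
Sorted: I (9 blocks) < K (20 blocks) < E (26 blocks) < F (28 blocks) < B (29 blocks) < …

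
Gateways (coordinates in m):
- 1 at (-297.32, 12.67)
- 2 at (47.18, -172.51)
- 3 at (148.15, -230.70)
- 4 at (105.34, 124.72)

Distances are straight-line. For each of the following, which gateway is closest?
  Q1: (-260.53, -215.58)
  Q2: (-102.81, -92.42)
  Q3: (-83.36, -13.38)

Q1 at (-260.53, -215.58):
  1: √((-36.79)² + (228.25)²) = √(1353.5041 + 52098.0625) = 231.20 m
  2: √((307.71)² + (43.07)²) = √(94685.4441 + 1855.0249) = 310.71 m
  3: √((408.68)² + (-15.12)²) = √(167019.3424 + 228.6144) = 408.96 m
  4: √((365.87)² + (340.30)²) = √(133860.8569 + 115804.0900) = 499.66 m
  → nearest: 1 (231.20 m)
Q2 at (-102.81, -92.42):
  1: √((-194.51)² + (105.09)²) = √(37834.1401 + 11043.9081) = 221.08 m
  2: √((149.99)² + (-80.09)²) = √(22497.0001 + 6414.4081) = 170.03 m
  3: √((250.96)² + (-138.28)²) = √(62980.9216 + 19121.3584) = 286.53 m
  4: √((208.15)² + (217.14)²) = √(43326.4225 + 47149.7796) = 300.79 m
  → nearest: 2 (170.03 m)
Q3 at (-83.36, -13.38):
  1: √((-213.96)² + (26.05)²) = √(45778.8816 + 678.6025) = 215.54 m
  2: √((130.54)² + (-159.13)²) = √(17040.6916 + 25322.3569) = 205.82 m
  3: √((231.51)² + (-217.32)²) = √(53596.8801 + 47227.9824) = 317.53 m
  4: √((188.70)² + (138.10)²) = √(35607.6900 + 19071.6100) = 233.84 m
  → nearest: 2 (205.82 m)

Q1→1; Q2→2; Q3→2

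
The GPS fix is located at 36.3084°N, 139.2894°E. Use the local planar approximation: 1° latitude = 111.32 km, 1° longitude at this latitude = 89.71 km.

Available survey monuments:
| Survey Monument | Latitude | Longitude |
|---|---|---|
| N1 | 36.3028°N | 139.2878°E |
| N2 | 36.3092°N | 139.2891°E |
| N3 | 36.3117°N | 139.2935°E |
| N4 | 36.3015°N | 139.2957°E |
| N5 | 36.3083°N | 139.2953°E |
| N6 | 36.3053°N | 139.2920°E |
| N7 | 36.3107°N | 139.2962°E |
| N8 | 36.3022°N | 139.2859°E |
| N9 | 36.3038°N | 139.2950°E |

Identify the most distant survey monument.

N4

Distances from 36.3084°N, 139.2894°E:
N1: √((-0.0056·111.32)² + (-0.0016·89.71)²) = √(0.388618 + 0.020603) = 0.6397 km
N2: √((0.0008·111.32)² + (-0.0003·89.71)²) = √(0.007931 + 0.000724) = 0.0930 km
N3: √((0.0033·111.32)² + (0.0041·89.71)²) = √(0.134950 + 0.135285) = 0.5198 km
N4: √((-0.0069·111.32)² + (0.0063·89.71)²) = √(0.589990 + 0.319421) = 0.9536 km
N5: √((-0.0001·111.32)² + (0.0059·89.71)²) = √(0.000124 + 0.280147) = 0.5294 km
N6: √((-0.0031·111.32)² + (0.0026·89.71)²) = √(0.119088 + 0.054404) = 0.4165 km
N7: √((0.0023·111.32)² + (0.0068·89.71)²) = √(0.065554 + 0.372134) = 0.6616 km
N8: √((-0.0062·111.32)² + (-0.0035·89.71)²) = √(0.476354 + 0.098587) = 0.7582 km
N9: √((-0.0046·111.32)² + (0.0056·89.71)²) = √(0.262218 + 0.252382) = 0.7174 km
Maximum: N4 at 0.9536 km.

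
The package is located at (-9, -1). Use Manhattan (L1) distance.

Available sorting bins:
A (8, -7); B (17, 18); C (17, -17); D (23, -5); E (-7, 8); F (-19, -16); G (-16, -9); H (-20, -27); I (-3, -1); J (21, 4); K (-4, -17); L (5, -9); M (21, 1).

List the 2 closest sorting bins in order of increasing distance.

Distances from (-9, -1):
A: 23
B: 45
C: 42
D: 36
E: 11
F: 25
G: 15
H: 37
I: 6
J: 35
K: 21
L: 22
M: 32
Sorted: I (6) < E (11) < G (15) < K (21) < …

I, E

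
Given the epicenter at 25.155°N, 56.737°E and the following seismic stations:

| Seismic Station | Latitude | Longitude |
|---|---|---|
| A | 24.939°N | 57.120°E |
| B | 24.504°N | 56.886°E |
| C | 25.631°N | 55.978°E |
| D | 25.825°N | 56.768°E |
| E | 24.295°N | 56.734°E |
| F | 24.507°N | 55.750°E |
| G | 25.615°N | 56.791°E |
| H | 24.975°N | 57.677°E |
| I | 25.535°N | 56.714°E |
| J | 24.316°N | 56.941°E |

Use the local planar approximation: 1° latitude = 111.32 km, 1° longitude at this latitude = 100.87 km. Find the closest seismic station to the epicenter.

I

Distances from 25.155°N, 56.737°E:
A: 45.505 km
B: 74.011 km
C: 93.109 km
D: 74.650 km
E: 95.736 km
F: 122.945 km
G: 51.496 km
H: 96.912 km
I: 42.365 km
J: 95.637 km
Minimum: I at 42.365 km.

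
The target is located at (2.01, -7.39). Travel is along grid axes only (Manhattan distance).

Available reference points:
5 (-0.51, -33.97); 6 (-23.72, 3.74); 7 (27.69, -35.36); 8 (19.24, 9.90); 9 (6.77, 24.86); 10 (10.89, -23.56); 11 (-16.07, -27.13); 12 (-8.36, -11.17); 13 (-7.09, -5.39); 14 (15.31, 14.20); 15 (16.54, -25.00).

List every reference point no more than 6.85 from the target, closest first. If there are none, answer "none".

Distances from (2.01, -7.39):
5: |-2.52| + |-26.58| = 2.52 + 26.58 = 29.10
6: |-25.73| + |11.13| = 25.73 + 11.13 = 36.86
7: |25.68| + |-27.97| = 25.68 + 27.97 = 53.65
8: |17.23| + |17.29| = 17.23 + 17.29 = 34.52
9: |4.76| + |32.25| = 4.76 + 32.25 = 37.01
10: |8.88| + |-16.17| = 8.88 + 16.17 = 25.05
11: |-18.08| + |-19.74| = 18.08 + 19.74 = 37.82
12: |-10.37| + |-3.78| = 10.37 + 3.78 = 14.15
13: |-9.10| + |2.00| = 9.10 + 2.00 = 11.10
14: |13.30| + |21.59| = 13.30 + 21.59 = 34.89
15: |14.53| + |-17.61| = 14.53 + 17.61 = 32.14
Threshold 6.85: none within range.

none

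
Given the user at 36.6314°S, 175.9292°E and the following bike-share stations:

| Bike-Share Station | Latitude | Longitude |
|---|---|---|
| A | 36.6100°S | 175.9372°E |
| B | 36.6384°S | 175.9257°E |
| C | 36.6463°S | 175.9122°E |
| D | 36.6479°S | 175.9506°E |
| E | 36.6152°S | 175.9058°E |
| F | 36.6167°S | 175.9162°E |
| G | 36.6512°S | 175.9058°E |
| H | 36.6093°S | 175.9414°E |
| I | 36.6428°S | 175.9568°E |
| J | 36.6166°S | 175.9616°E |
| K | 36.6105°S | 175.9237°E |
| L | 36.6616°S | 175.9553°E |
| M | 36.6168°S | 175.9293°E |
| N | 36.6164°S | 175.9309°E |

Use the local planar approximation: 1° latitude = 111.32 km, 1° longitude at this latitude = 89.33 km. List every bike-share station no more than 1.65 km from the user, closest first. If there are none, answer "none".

B, M

Distances from 36.6314°S, 175.9292°E:
A: √((0.0214·111.32)² + (0.0080·89.33)²) = √(5.675106 + 0.510710) = 2.4871 km
B: √((-0.0070·111.32)² + (-0.0035·89.33)²) = √(0.607215 + 0.097753) = 0.8396 km
C: √((-0.0149·111.32)² + (-0.0170·89.33)²) = √(2.751180 + 2.306176) = 2.2489 km
D: √((-0.0165·111.32)² + (0.0214·89.33)²) = √(3.373761 + 3.654452) = 2.6511 km
E: √((0.0162·111.32)² + (-0.0234·89.33)²) = √(3.252194 + 4.369446) = 2.7607 km
F: √((0.0147·111.32)² + (-0.0130·89.33)²) = √(2.677818 + 1.348594) = 2.0066 km
G: √((-0.0198·111.32)² + (-0.0234·89.33)²) = √(4.858216 + 4.369446) = 3.0377 km
H: √((0.0221·111.32)² + (0.0122·89.33)²) = √(6.052446 + 1.187721) = 2.6908 km
I: √((-0.0114·111.32)² + (0.0276·89.33)²) = √(1.610483 + 6.078730) = 2.7729 km
J: √((0.0148·111.32)² + (0.0324·89.33)²) = √(2.714375 + 8.376926) = 3.3304 km
K: √((0.0209·111.32)² + (-0.0055·89.33)²) = √(5.413012 + 0.241390) = 2.3779 km
L: √((-0.0302·111.32)² + (0.0261·89.33)²) = √(11.302130 + 5.435953) = 4.0912 km
M: √((0.0146·111.32)² + (0.0001·89.33)²) = √(2.641509 + 0.000080) = 1.6253 km
N: √((0.0150·111.32)² + (0.0017·89.33)²) = √(2.788232 + 0.023062) = 1.6767 km
Threshold 1.65 km: B (0.8396 km), M (1.6253 km) are within range.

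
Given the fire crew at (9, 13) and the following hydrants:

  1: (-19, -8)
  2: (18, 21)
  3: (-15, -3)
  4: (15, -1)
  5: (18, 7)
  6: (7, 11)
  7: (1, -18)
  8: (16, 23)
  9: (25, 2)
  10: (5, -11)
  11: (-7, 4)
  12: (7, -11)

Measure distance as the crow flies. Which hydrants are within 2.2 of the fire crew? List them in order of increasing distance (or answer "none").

Distances from (9, 13):
1: 35.0
2: 12.0
3: 28.8
4: 15.2
5: 10.8
6: 2.8
7: 32.0
8: 12.2
9: 19.4
10: 24.3
11: 18.4
12: 24.1
Threshold 2.2: none within range.

none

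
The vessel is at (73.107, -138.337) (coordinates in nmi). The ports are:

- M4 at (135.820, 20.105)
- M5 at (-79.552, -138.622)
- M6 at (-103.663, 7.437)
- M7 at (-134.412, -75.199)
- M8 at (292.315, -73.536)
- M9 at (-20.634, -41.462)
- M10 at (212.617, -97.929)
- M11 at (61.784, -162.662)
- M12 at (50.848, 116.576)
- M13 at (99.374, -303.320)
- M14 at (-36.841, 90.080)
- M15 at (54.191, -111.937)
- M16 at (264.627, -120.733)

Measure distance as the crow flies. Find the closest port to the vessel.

Distances from (73.107, -138.337):
M4: 170.402 nmi
M5: 152.659 nmi
M6: 229.124 nmi
M7: 216.911 nmi
M8: 228.585 nmi
M9: 134.804 nmi
M10: 145.244 nmi
M11: 26.831 nmi
M12: 255.883 nmi
M13: 167.061 nmi
M14: 253.501 nmi
M15: 32.477 nmi
M16: 192.327 nmi
Minimum: M11 at 26.831 nmi.

M11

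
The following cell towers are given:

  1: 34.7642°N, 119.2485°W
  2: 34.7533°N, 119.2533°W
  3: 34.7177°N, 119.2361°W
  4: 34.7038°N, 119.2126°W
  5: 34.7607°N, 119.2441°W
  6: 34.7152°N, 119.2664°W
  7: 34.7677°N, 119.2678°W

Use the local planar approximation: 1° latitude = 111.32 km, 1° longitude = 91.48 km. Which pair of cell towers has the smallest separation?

Pairwise distances:
1–2: √((-0.0109·111.32)² + (-0.0048·91.48)²) = √(1.472310 + 0.192812) = 1.2904 km
1–3: √((-0.0465·111.32)² + (0.0124·91.48)²) = √(26.794910 + 1.286754) = 5.2992 km
1–4: √((-0.0604·111.32)² + (0.0359·91.48)²) = √(45.208518 + 10.785523) = 7.4829 km
1–5: √((-0.0035·111.32)² + (0.0044·91.48)²) = √(0.151804 + 0.162016) = 0.5602 km
1–6: √((-0.0490·111.32)² + (-0.0179·91.48)²) = √(29.753534 + 2.681380) = 5.6952 km
1–7: √((0.0035·111.32)² + (-0.0193·91.48)²) = √(0.151804 + 3.117216) = 1.8080 km
2–3: √((-0.0356·111.32)² + (0.0172·91.48)²) = √(15.705306 + 2.475764) = 4.2639 km
2–4: √((-0.0495·111.32)² + (0.0407·91.48)²) = √(30.363847 + 13.862486) = 6.6503 km
2–5: √((0.0074·111.32)² + (0.0092·91.48)²) = √(0.678594 + 0.708317) = 1.1777 km
2–6: √((-0.0381·111.32)² + (-0.0131·91.48)²) = √(17.988558 + 1.436134) = 4.4073 km
2–7: √((0.0144·111.32)² + (-0.0145·91.48)²) = √(2.569635 + 1.759496) = 2.0807 km
3–4: √((-0.0139·111.32)² + (0.0235·91.48)²) = √(2.394286 + 4.621554) = 2.6487 km
3–5: √((0.0430·111.32)² + (-0.0080·91.48)²) = √(22.913071 + 0.535590) = 4.8424 km
3–6: √((-0.0025·111.32)² + (-0.0303·91.48)²) = √(0.077451 + 7.683119) = 2.7858 km
3–7: √((0.0500·111.32)² + (-0.0317·91.48)²) = √(30.980356 + 8.409513) = 6.2761 km
4–5: √((0.0569·111.32)² + (-0.0315·91.48)²) = √(40.120924 + 8.303734) = 6.9588 km
4–6: √((0.0114·111.32)² + (-0.0538·91.48)²) = √(1.610483 + 24.222383) = 5.0826 km
4–7: √((0.0639·111.32)² + (-0.0552·91.48)²) = √(50.599720 + 25.499430) = 8.7235 km
5–6: √((-0.0455·111.32)² + (-0.0223·91.48)²) = √(25.654833 + 4.161616) = 5.4604 km
5–7: √((0.0070·111.32)² + (-0.0237·91.48)²) = √(0.607215 + 4.700554) = 2.3039 km
6–7: √((0.0525·111.32)² + (-0.0014·91.48)²) = √(34.155842 + 0.016402) = 5.8457 km
Closest pair: 1–5 at 0.5602 km.

1 and 5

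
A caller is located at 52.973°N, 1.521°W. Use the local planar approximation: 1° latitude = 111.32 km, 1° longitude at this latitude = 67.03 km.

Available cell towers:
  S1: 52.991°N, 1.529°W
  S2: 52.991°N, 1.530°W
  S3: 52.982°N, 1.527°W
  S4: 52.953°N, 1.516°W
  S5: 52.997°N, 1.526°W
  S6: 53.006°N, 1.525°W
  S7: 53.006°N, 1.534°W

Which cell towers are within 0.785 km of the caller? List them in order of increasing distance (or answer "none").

none

Distances from 52.973°N, 1.521°W:
S1: √((0.018·111.32)² + (-0.008·67.03)²) = √(4.01505 + 0.28755) = 2.074 km
S2: √((0.018·111.32)² + (-0.009·67.03)²) = √(4.01505 + 0.36393) = 2.093 km
S3: √((0.009·111.32)² + (-0.006·67.03)²) = √(1.00376 + 0.16175) = 1.080 km
S4: √((-0.020·111.32)² + (0.005·67.03)²) = √(4.95686 + 0.11233) = 2.251 km
S5: √((0.024·111.32)² + (-0.005·67.03)²) = √(7.13787 + 0.11233) = 2.693 km
S6: √((0.033·111.32)² + (-0.004·67.03)²) = √(13.49504 + 0.07189) = 3.683 km
S7: √((0.033·111.32)² + (-0.013·67.03)²) = √(13.49504 + 0.75932) = 3.775 km
Threshold 0.785 km: none within range.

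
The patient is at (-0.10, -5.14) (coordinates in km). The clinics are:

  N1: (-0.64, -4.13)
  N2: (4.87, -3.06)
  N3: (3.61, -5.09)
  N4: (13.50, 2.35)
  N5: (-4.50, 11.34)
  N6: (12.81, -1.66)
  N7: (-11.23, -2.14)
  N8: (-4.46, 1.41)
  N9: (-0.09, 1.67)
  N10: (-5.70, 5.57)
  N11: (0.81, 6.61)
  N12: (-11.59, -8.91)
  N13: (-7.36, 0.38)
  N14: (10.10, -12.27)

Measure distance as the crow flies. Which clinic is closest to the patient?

N1

Distances from (-0.10, -5.14):
N1: √((-0.54)² + (1.01)²) = √(0.29160 + 1.02010) = 1.145 km
N2: √((4.97)² + (2.08)²) = √(24.70090 + 4.32640) = 5.388 km
N3: √((3.71)² + (0.05)²) = √(13.76410 + 0.00250) = 3.710 km
N4: √((13.60)² + (7.49)²) = √(184.96000 + 56.10010) = 15.526 km
N5: √((-4.40)² + (16.48)²) = √(19.36000 + 271.59040) = 17.057 km
N6: √((12.91)² + (3.48)²) = √(166.66810 + 12.11040) = 13.371 km
N7: √((-11.13)² + (3.00)²) = √(123.87690 + 9.00000) = 11.527 km
N8: √((-4.36)² + (6.55)²) = √(19.00960 + 42.90250) = 7.868 km
N9: √((0.01)² + (6.81)²) = √(0.00010 + 46.37610) = 6.810 km
N10: √((-5.60)² + (10.71)²) = √(31.36000 + 114.70410) = 12.086 km
N11: √((0.91)² + (11.75)²) = √(0.82810 + 138.06250) = 11.785 km
N12: √((-11.49)² + (-3.77)²) = √(132.02010 + 14.21290) = 12.093 km
N13: √((-7.26)² + (5.52)²) = √(52.70760 + 30.47040) = 9.120 km
N14: √((10.20)² + (-7.13)²) = √(104.04000 + 50.83690) = 12.445 km
Minimum: N1 at 1.145 km.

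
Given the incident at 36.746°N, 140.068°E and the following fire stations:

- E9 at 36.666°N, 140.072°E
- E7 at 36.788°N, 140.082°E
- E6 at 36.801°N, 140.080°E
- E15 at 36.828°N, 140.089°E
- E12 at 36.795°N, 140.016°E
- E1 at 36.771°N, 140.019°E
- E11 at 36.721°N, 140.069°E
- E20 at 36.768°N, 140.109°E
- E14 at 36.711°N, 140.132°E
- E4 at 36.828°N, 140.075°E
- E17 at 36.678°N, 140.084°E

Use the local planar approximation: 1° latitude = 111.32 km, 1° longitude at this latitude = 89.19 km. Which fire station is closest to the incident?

E11

Distances from 36.746°N, 140.068°E:
E9: √((-0.080·111.32)² + (0.004·89.19)²) = √(79.30971 + 0.12728) = 8.913 km
E7: √((0.042·111.32)² + (0.014·89.19)²) = √(21.85974 + 1.55915) = 4.839 km
E6: √((0.055·111.32)² + (0.012·89.19)²) = √(37.48623 + 1.14550) = 6.215 km
E15: √((0.082·111.32)² + (0.021·89.19)²) = √(83.32477 + 3.50809) = 9.318 km
E12: √((0.049·111.32)² + (-0.052·89.19)²) = √(29.75353 + 21.50993) = 7.160 km
E1: √((0.025·111.32)² + (-0.049·89.19)²) = √(7.74509 + 19.09961) = 5.181 km
E11: √((-0.025·111.32)² + (0.001·89.19)²) = √(7.74509 + 0.00795) = 2.784 km
E20: √((0.022·111.32)² + (0.041·89.19)²) = √(5.99780 + 13.37211) = 4.401 km
E14: √((-0.035·111.32)² + (0.064·89.19)²) = √(15.18037 + 32.58309) = 6.911 km
E4: √((0.082·111.32)² + (0.007·89.19)²) = √(83.32477 + 0.38979) = 9.150 km
E17: √((-0.068·111.32)² + (0.016·89.19)²) = √(57.30127 + 2.03644) = 7.703 km
Minimum: E11 at 2.784 km.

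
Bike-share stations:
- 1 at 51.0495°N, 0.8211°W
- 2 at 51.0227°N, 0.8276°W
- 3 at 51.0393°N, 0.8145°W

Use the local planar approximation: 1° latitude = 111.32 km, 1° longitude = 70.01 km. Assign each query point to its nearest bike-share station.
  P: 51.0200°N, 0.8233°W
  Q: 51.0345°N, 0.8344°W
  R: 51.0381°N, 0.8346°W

P→2; Q→2; R→3

P at 51.0200°N, 0.8233°W:
  1: √((0.0295·111.32)² + (0.0022·70.01)²) = √(10.784262 + 0.023723) = 3.2875 km
  2: √((0.0027·111.32)² + (-0.0043·70.01)²) = √(0.090339 + 0.090627) = 0.4254 km
  3: √((0.0193·111.32)² + (0.0088·70.01)²) = √(4.615949 + 0.379564) = 2.2351 km
  → nearest: 2 (0.4254 km)
Q at 51.0345°N, 0.8344°W:
  1: √((0.0150·111.32)² + (0.0133·70.01)²) = √(2.788232 + 0.867009) = 1.9119 km
  2: √((-0.0118·111.32)² + (0.0068·70.01)²) = √(1.725482 + 0.226641) = 1.3972 km
  3: √((0.0048·111.32)² + (0.0199·70.01)²) = √(0.285515 + 1.941003) = 1.4922 km
  → nearest: 2 (1.3972 km)
R at 51.0381°N, 0.8346°W:
  1: √((0.0114·111.32)² + (0.0135·70.01)²) = √(1.610483 + 0.893280) = 1.5823 km
  2: √((-0.0154·111.32)² + (0.0070·70.01)²) = √(2.938920 + 0.240169) = 1.7830 km
  3: √((0.0012·111.32)² + (0.0201·70.01)²) = √(0.017845 + 1.980215) = 1.4135 km
  → nearest: 3 (1.4135 km)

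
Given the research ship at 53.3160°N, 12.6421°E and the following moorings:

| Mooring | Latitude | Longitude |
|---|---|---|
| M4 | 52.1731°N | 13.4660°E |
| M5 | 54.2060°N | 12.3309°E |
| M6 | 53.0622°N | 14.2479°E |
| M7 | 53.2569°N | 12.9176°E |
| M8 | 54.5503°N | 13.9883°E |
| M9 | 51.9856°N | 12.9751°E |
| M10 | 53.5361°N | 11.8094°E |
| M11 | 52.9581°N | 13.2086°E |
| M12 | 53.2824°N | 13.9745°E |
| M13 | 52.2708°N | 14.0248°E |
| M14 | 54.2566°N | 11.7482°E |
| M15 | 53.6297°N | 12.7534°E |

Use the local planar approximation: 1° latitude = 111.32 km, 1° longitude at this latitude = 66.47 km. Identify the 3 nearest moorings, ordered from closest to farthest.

Distances from 53.3160°N, 12.6421°E:
M4: √((-1.1429·111.32)² + (0.8239·66.47)²) = √(16186.869327 + 2999.165028) = 138.5137 km
M5: √((0.8900·111.32)² + (-0.3112·66.47)²) = √(9815.815995 + 427.888421) = 101.2112 km
M6: √((-0.2538·111.32)² + (1.6058·66.47)²) = √(798.232913 + 11392.899457) = 110.4135 km
M7: √((-0.0591·111.32)² + (0.2755·66.47)²) = √(43.283399 + 335.347107) = 19.4584 km
M8: √((1.2343·111.32)² + (1.3462·66.47)²) = √(18879.385450 + 8007.012933) = 163.9707 km
M9: √((-1.3304·111.32)² + (0.3330·66.47)²) = √(21933.647914 + 489.936533) = 149.7451 km
M10: √((0.2201·111.32)² + (-0.8327·66.47)²) = √(600.325070 + 3063.574788) = 60.5302 km
M11: √((-0.3579·111.32)² + (0.5665·66.47)²) = √(1587.339385 + 1417.918229) = 54.8202 km
M12: √((-0.0336·111.32)² + (1.3324·66.47)²) = √(13.990233 + 7843.693333) = 88.6436 km
M13: √((-1.0452·111.32)² + (1.3827·66.47)²) = √(13537.709716 + 8447.093147) = 148.2727 km
M14: √((0.9406·111.32)² + (-0.8939·66.47)²) = √(10963.679822 + 3530.443228) = 120.3915 km
M15: √((0.3137·111.32)² + (0.1113·66.47)²) = √(1219.482108 + 54.732046) = 35.6961 km
Sorted: M7 (19.4584 km) < M15 (35.6961 km) < M11 (54.8202 km) < M10 (60.5302 km) < M12 (88.6436 km) < …

M7, M15, M11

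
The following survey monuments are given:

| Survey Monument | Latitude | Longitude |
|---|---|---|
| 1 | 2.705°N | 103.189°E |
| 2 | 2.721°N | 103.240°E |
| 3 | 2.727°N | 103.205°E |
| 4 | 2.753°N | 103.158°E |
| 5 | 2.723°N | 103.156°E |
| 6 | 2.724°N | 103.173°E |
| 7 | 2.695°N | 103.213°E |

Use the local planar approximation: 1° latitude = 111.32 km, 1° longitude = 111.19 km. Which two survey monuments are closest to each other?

5 and 6

Pairwise distances:
1–2: 5.944 km
1–3: 3.027 km
1–4: 6.359 km
1–5: 4.181 km
1–6: 2.764 km
1–7: 2.891 km
2–3: 3.949 km
2–4: 9.789 km
2–5: 9.343 km
2–6: 7.457 km
2–7: 4.170 km
3–4: 5.974 km
3–5: 5.466 km
3–6: 3.574 km
3–7: 3.672 km
4–5: 3.347 km
4–6: 3.634 km
4–7: 8.893 km
5–6: 1.894 km
5–7: 7.063 km
6–7: 5.496 km
Closest pair: 5–6 at 1.894 km.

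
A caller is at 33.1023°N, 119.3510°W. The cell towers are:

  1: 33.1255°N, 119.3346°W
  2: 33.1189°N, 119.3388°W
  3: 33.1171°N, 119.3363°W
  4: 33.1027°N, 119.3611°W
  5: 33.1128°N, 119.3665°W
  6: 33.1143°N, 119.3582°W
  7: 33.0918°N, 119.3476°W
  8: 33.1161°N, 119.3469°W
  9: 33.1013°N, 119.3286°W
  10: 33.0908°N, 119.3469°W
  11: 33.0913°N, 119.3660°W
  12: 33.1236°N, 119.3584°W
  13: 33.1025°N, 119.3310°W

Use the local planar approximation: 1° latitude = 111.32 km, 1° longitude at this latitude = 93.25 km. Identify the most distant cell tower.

Distances from 33.1023°N, 119.3510°W:
1: √((0.0232·111.32)² + (0.0164·93.25)²) = √(6.669947 + 2.338758) = 3.0015 km
2: √((0.0166·111.32)² + (0.0122·93.25)²) = √(3.414779 + 1.294248) = 2.1700 km
3: √((0.0148·111.32)² + (0.0147·93.25)²) = √(2.714375 + 1.879024) = 2.1432 km
4: √((0.0004·111.32)² + (-0.0101·93.25)²) = √(0.001983 + 0.887034) = 0.9429 km
5: √((0.0105·111.32)² + (-0.0155·93.25)²) = √(1.366234 + 2.089109) = 1.8589 km
6: √((0.0120·111.32)² + (-0.0072·93.25)²) = √(1.784469 + 0.450778) = 1.4951 km
7: √((-0.0105·111.32)² + (0.0034·93.25)²) = √(1.366234 + 0.100521) = 1.2111 km
8: √((0.0138·111.32)² + (0.0041·93.25)²) = √(2.359960 + 0.146172) = 1.5831 km
9: √((-0.0010·111.32)² + (0.0224·93.25)²) = √(0.012392 + 4.363085) = 2.0918 km
10: √((-0.0115·111.32)² + (0.0041·93.25)²) = √(1.638861 + 0.146172) = 1.3361 km
11: √((-0.0110·111.32)² + (-0.0150·93.25)²) = √(1.499449 + 1.956502) = 1.8590 km
12: √((0.0213·111.32)² + (-0.0074·93.25)²) = √(5.622191 + 0.476169) = 2.4695 km
13: √((0.0002·111.32)² + (0.0200·93.25)²) = √(0.000496 + 3.478225) = 1.8651 km
Maximum: 1 at 3.0015 km.

1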